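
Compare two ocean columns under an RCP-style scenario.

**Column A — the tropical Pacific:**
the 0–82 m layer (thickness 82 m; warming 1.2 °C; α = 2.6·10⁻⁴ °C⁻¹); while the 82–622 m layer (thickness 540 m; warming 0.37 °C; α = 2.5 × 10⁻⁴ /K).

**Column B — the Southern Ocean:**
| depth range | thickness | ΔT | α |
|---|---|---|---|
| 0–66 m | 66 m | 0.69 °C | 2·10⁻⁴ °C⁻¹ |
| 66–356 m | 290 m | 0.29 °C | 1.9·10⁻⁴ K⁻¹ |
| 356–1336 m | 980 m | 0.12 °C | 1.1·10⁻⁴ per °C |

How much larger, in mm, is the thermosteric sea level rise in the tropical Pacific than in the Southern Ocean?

A 2.6×10⁻⁴ × 1.2 × 82 = 0.025584 m
A 82–622 m: 0.37 × 2.5×10⁻⁴ × 540 = 0.04995 m
A total: 0.075534 m
B 66 × 0.69 × 2×10⁻⁴ = 0.009108 m
B 0.29 × 1.9×10⁻⁴ × 290 = 0.015979 m
B 356–1336 m: 980 × 0.12 × 1.1×10⁻⁴ = 0.012936 m
B total: 0.038023 m
Difference: 0.075534 − 0.038023 = 0.037511 m

Δh_A − Δh_B ≈ 37.5 mm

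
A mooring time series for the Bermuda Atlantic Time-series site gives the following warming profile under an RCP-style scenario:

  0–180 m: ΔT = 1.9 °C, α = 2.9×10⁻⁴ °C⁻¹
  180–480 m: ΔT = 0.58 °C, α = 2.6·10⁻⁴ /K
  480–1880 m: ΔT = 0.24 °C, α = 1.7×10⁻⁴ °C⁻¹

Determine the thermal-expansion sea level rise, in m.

0–180 m: 1.9 × 180 × 2.9×10⁻⁴ = 0.09918 m
2.6×10⁻⁴ × 0.58 × 300 = 0.04524 m
Layer 3: 0.24 × 1400 × 1.7×10⁻⁴ = 0.05712 m
Δh = 0.09918 + 0.04524 + 0.05712 = 0.20154 m

0.202 m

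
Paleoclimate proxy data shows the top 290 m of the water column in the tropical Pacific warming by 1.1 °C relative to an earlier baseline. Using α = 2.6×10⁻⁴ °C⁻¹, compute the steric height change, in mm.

83 mm

Δh = αΔT·H = 2.6×10⁻⁴ × 1.1 × 290 = 0.08294 m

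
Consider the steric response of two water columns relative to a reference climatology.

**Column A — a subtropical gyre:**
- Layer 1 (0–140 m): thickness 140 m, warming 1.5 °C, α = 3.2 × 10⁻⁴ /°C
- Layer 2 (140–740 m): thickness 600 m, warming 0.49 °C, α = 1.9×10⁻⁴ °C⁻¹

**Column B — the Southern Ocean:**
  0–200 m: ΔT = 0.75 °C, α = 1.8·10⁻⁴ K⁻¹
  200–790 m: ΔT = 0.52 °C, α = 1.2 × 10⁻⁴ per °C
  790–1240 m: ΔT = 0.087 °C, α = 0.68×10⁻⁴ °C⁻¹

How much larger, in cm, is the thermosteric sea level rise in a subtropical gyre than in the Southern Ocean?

A 0–140 m: 140 × 3.2×10⁻⁴ × 1.5 = 0.06720 m
A Layer 2: 600 × 0.49 × 1.9×10⁻⁴ = 0.05586 m
A total: 0.12306 m
B 0–200 m: 1.8×10⁻⁴ × 200 × 0.75 = 0.02700 m
B Layer 2: 1.2×10⁻⁴ × 0.52 × 590 = 0.036816 m
B Layer 3: 0.68×10⁻⁴ × 0.087 × 450 = 0.0026622 m
B total: 0.0664782 m
Difference: 0.12306 − 0.0664782 = 0.0565818 m

5.7 cm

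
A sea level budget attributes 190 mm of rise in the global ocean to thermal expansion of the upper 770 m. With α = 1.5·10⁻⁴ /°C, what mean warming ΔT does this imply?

ΔT = Δh/(αH) = 0.19 / (1.5×10⁻⁴ × 770) ≈ 1.645 K

about 1.65 K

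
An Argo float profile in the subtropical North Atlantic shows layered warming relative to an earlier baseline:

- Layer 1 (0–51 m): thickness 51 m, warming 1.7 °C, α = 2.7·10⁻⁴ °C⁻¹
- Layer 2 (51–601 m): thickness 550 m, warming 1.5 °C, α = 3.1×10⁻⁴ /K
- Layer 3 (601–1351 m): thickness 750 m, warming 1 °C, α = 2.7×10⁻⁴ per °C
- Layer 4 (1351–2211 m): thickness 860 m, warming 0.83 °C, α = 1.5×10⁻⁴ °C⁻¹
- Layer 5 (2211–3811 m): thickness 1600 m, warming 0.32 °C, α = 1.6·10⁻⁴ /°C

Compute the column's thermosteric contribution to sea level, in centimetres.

Δh = 67 cm

1.7 × 51 × 2.7×10⁻⁴ = 0.023409 m
51–601 m: 1.5 × 3.1×10⁻⁴ × 550 = 0.25575 m
2.7×10⁻⁴ × 1 × 750 = 0.20250 m
1351–2211 m: 0.83 × 860 × 1.5×10⁻⁴ = 0.10707 m
Layer 5: 1600 × 1.6×10⁻⁴ × 0.32 = 0.08192 m
Δh = 0.023409 + 0.25575 + 0.20250 + 0.10707 + 0.08192 = 0.670649 m ≈ 67 cm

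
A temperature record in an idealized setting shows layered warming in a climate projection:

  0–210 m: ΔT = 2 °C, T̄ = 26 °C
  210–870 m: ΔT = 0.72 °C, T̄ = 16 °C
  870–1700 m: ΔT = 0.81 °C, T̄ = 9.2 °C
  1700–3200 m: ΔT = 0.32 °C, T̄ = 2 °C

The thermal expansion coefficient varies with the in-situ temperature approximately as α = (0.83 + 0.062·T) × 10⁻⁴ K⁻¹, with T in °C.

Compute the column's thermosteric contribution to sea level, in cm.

Layer 1: α = (0.83 + 0.062×26)×10⁻⁴ = 2.442×10⁻⁴ K⁻¹
Layer 2: α = (0.83 + 0.062×16)×10⁻⁴ = 1.822×10⁻⁴ K⁻¹
Layer 3: α = (0.83 + 0.062×9.2)×10⁻⁴ = 1.4004×10⁻⁴ K⁻¹
Layer 4: α = (0.83 + 0.062×2)×10⁻⁴ = 0.954×10⁻⁴ K⁻¹
210 × 2.442×10⁻⁴ × 2 = 0.102564 m
210–870 m: 1.822×10⁻⁴ × 0.72 × 660 = 0.08658144 m
870–1700 m: 830 × 1.4004×10⁻⁴ × 0.81 = 0.094148892 m
Layer 4: 0.954×10⁻⁴ × 0.32 × 1500 = 0.045792 m
Δh = 0.102564 + 0.08658144 + 0.094148892 + 0.045792 = 0.329086332 m

33 cm of thermosteric rise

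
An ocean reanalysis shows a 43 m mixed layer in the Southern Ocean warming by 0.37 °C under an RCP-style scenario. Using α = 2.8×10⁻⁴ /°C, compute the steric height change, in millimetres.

Δh ≈ 4.5 mm

Δh = αΔT·H = 2.8×10⁻⁴ × 0.37 × 43 = 0.0044548 m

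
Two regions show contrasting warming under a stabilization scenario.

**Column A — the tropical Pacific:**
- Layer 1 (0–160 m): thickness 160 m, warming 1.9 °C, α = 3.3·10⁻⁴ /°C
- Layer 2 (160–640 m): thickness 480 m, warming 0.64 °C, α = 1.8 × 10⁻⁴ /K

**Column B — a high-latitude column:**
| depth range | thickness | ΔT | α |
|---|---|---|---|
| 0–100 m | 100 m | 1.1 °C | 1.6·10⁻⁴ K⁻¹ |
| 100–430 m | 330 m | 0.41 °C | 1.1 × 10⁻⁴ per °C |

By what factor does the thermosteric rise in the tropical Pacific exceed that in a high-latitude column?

a factor of 4.8

A 3.3×10⁻⁴ × 1.9 × 160 = 0.10032 m
A 160–640 m: 0.64 × 480 × 1.8×10⁻⁴ = 0.055296 m
A total: 0.155616 m
B 1.6×10⁻⁴ × 1.1 × 100 = 0.01760 m
B Layer 2: 330 × 1.1×10⁻⁴ × 0.41 = 0.014883 m
B total: 0.032483 m
Ratio: 0.155616 / 0.032483 ≈ 4.791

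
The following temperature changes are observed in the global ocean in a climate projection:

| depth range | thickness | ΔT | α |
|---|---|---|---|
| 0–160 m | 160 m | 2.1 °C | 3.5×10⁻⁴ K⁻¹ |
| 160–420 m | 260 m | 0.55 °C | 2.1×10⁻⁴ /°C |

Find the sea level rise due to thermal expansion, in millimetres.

about 148 mm

0–160 m: 2.1 × 3.5×10⁻⁴ × 160 = 0.11760 m
160–420 m: 2.1×10⁻⁴ × 0.55 × 260 = 0.03003 m
Δh = 0.11760 + 0.03003 = 0.14763 m ≈ 148 mm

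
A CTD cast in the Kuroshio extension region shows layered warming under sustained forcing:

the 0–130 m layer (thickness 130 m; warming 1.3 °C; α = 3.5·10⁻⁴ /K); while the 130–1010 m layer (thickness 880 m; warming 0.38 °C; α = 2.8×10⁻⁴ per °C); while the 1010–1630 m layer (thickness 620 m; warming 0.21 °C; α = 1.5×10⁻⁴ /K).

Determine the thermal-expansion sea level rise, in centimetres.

0–130 m: 1.3 × 130 × 3.5×10⁻⁴ = 0.05915 m
880 × 2.8×10⁻⁴ × 0.38 = 0.093632 m
1010–1630 m: 620 × 1.5×10⁻⁴ × 0.21 = 0.01953 m
Δh = 0.05915 + 0.093632 + 0.01953 = 0.172312 m

Δh = 17.2 cm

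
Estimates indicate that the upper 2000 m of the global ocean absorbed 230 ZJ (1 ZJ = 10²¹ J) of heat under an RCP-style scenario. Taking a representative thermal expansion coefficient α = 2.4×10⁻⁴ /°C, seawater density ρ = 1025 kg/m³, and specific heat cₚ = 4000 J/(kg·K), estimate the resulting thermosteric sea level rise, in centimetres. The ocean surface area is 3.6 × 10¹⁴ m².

3.74 cm of thermosteric rise

Per unit area: Q = 230×10²¹ / (3.6×10¹⁴) ≈ 6.389×10⁸ J/m²
Δh = αQ/(ρcₚ) = 2.4×10⁻⁴ × 6.389×10⁸ / (1025 × 4000) ≈ 0.037399 m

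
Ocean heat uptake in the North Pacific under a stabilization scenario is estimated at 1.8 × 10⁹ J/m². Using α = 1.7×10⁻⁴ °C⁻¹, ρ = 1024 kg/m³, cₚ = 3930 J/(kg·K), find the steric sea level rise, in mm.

76.0 mm of thermosteric rise

Δh = αQ/(ρcₚ) = 1.7×10⁻⁴ × 1.8×10⁹ / (1024 × 3930) ≈ 0.076038 m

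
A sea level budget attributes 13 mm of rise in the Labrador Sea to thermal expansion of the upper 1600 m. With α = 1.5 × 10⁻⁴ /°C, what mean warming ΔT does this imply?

ΔT = Δh/(αH) = 0.013 / (1.5×10⁻⁴ × 1600) ≈ 0.05417 °C

about 0.0542 °C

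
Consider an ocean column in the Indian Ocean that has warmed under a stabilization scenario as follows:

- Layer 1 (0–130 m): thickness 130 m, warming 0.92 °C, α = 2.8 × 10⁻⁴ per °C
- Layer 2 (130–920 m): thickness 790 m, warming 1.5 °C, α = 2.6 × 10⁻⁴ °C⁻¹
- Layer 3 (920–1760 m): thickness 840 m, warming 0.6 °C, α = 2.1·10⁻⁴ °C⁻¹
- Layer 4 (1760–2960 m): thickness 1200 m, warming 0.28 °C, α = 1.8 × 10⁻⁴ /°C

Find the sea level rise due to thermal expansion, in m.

0–130 m: 2.8×10⁻⁴ × 130 × 0.92 = 0.033488 m
2.6×10⁻⁴ × 790 × 1.5 = 0.30810 m
920–1760 m: 0.6 × 2.1×10⁻⁴ × 840 = 0.10584 m
Layer 4: 1200 × 0.28 × 1.8×10⁻⁴ = 0.06048 m
Δh = 0.033488 + 0.30810 + 0.10584 + 0.06048 = 0.507908 m ≈ 0.508 m

Δh ≈ 0.508 m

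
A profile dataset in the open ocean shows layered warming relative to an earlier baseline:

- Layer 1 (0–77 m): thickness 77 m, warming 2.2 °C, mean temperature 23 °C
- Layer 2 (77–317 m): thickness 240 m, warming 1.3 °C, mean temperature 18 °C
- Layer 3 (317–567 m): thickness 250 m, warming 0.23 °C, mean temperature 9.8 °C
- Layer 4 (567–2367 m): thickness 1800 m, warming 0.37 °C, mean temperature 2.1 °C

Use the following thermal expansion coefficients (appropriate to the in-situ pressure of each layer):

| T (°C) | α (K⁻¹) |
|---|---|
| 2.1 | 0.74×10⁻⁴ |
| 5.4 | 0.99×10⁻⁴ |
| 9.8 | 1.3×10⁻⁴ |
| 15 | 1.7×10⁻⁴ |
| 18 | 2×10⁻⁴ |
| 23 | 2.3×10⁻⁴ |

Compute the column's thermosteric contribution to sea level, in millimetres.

160 mm of thermosteric rise

Layer 1 at 23 °C → α = 2.3×10⁻⁴ K⁻¹
Layer 2 at 18 °C → α = 2×10⁻⁴ K⁻¹
Layer 3 at 9.8 °C → α = 1.3×10⁻⁴ K⁻¹
Layer 4 at 2.1 °C → α = 0.74×10⁻⁴ K⁻¹
0–77 m: 77 × 2.2 × 2.3×10⁻⁴ = 0.038962 m
77–317 m: 1.3 × 2×10⁻⁴ × 240 = 0.06240 m
317–567 m: 250 × 1.3×10⁻⁴ × 0.23 = 0.007475 m
567–2367 m: 0.74×10⁻⁴ × 1800 × 0.37 = 0.049284 m
Δh = 0.038962 + 0.06240 + 0.007475 + 0.049284 = 0.158121 m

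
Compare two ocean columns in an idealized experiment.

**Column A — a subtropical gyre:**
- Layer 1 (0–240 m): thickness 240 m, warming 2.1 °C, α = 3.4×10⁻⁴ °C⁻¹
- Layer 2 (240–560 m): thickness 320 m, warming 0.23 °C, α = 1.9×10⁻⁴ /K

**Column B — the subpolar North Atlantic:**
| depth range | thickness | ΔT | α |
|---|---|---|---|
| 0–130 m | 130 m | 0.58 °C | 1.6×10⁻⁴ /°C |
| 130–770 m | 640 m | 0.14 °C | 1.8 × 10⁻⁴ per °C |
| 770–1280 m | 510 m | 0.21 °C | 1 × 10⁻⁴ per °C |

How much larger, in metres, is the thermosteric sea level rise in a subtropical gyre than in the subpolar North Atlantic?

A Layer 1: 240 × 2.1 × 3.4×10⁻⁴ = 0.17136 m
A 240–560 m: 0.23 × 320 × 1.9×10⁻⁴ = 0.013984 m
A total: 0.185344 m
B 0–130 m: 130 × 1.6×10⁻⁴ × 0.58 = 0.012064 m
B 130–770 m: 640 × 1.8×10⁻⁴ × 0.14 = 0.016128 m
B 770–1280 m: 510 × 0.21 × 1×10⁻⁴ = 0.01071 m
B total: 0.038902 m
Difference: 0.185344 − 0.038902 = 0.146442 m

0.146 m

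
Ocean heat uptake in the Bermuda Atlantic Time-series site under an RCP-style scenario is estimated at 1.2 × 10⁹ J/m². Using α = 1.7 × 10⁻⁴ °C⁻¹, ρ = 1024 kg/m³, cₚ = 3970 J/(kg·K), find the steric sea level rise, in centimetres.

5.02 cm of thermosteric rise

Δh = αQ/(ρcₚ) = 1.7×10⁻⁴ × 1.2×10⁹ / (1024 × 3970) ≈ 0.050181 m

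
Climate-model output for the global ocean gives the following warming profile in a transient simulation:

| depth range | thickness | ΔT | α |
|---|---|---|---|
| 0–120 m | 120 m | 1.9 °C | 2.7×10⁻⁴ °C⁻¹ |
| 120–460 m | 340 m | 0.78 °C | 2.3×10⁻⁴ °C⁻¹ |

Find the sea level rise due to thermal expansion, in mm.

123 mm of thermosteric rise

0–120 m: 2.7×10⁻⁴ × 120 × 1.9 = 0.06156 m
120–460 m: 340 × 2.3×10⁻⁴ × 0.78 = 0.060996 m
Δh = 0.06156 + 0.060996 = 0.122556 m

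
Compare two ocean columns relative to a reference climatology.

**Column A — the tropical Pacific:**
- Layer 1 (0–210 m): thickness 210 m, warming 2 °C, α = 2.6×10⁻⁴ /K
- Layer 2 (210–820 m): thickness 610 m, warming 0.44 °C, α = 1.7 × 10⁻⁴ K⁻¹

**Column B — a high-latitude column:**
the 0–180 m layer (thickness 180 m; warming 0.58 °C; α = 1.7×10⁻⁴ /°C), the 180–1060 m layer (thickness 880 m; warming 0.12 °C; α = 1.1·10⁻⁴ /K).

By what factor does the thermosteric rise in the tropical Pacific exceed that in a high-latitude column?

≈ 5.27×

A 0–210 m: 2 × 2.6×10⁻⁴ × 210 = 0.10920 m
A 210–820 m: 0.44 × 1.7×10⁻⁴ × 610 = 0.045628 m
A total: 0.154828 m
B 0–180 m: 180 × 0.58 × 1.7×10⁻⁴ = 0.017748 m
B 180–1060 m: 880 × 0.12 × 1.1×10⁻⁴ = 0.011616 m
B total: 0.029364 m
Ratio: 0.154828 / 0.029364 ≈ 5.273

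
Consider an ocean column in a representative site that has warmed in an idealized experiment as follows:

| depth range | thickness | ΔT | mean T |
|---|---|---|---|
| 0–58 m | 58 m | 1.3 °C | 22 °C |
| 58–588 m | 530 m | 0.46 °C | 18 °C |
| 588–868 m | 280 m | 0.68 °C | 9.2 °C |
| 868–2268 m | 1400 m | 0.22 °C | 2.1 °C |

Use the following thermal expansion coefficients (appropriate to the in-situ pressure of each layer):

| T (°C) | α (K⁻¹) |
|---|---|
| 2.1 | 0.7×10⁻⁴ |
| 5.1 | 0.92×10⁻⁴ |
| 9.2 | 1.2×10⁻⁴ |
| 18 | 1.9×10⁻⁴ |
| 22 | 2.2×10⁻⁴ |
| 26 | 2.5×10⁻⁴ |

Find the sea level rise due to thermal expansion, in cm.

10.7 cm

Layer 1 at 22 °C → α = 2.2×10⁻⁴ K⁻¹
Layer 2 at 18 °C → α = 1.9×10⁻⁴ K⁻¹
Layer 3 at 9.2 °C → α = 1.2×10⁻⁴ K⁻¹
Layer 4 at 2.1 °C → α = 0.7×10⁻⁴ K⁻¹
Layer 1: 1.3 × 58 × 2.2×10⁻⁴ = 0.016588 m
1.9×10⁻⁴ × 530 × 0.46 = 0.046322 m
588–868 m: 1.2×10⁻⁴ × 0.68 × 280 = 0.022848 m
868–2268 m: 1400 × 0.22 × 0.7×10⁻⁴ = 0.02156 m
Δh = 0.016588 + 0.046322 + 0.022848 + 0.02156 = 0.107318 m ≈ 10.7 cm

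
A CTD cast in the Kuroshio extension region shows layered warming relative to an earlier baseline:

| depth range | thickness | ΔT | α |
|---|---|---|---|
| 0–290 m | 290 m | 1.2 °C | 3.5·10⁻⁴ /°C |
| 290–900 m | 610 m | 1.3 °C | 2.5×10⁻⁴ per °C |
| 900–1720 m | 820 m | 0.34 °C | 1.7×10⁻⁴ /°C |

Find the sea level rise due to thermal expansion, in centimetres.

1.2 × 3.5×10⁻⁴ × 290 = 0.12180 m
Layer 2: 2.5×10⁻⁴ × 1.3 × 610 = 0.19825 m
Layer 3: 1.7×10⁻⁴ × 0.34 × 820 = 0.047396 m
Δh = 0.12180 + 0.19825 + 0.047396 = 0.367446 m

about 36.7 cm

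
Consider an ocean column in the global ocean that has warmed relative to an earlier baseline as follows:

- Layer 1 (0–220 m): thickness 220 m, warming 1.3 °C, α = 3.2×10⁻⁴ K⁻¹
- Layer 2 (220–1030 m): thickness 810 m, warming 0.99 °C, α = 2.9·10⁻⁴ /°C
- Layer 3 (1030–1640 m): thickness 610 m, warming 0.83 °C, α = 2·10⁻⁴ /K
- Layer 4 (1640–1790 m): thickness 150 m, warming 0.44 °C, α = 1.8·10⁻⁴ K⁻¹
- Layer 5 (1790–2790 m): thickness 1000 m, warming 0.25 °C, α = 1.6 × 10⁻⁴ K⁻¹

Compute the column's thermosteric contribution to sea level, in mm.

477 mm of thermosteric rise

0–220 m: 220 × 1.3 × 3.2×10⁻⁴ = 0.09152 m
220–1030 m: 810 × 2.9×10⁻⁴ × 0.99 = 0.232551 m
Layer 3: 2×10⁻⁴ × 610 × 0.83 = 0.10126 m
1640–1790 m: 0.44 × 150 × 1.8×10⁻⁴ = 0.01188 m
Layer 5: 1000 × 0.25 × 1.6×10⁻⁴ = 0.04000 m
Δh = 0.09152 + 0.232551 + 0.10126 + 0.01188 + 0.04000 = 0.477211 m ≈ 477 mm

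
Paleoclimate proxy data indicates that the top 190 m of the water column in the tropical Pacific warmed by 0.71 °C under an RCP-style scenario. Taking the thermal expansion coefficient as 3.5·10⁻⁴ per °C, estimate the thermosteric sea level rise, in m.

Δh ≈ 0.0472 m

Δh = αΔT·H = 3.5×10⁻⁴ × 0.71 × 190 = 0.047215 m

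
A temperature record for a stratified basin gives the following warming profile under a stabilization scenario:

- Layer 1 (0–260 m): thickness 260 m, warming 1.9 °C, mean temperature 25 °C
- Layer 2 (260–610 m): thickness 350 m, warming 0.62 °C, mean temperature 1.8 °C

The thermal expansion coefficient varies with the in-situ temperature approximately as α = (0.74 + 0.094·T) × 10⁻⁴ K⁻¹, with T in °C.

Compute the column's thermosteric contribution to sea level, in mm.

Δh = 172 mm

Layer 1: α = (0.74 + 0.094×25)×10⁻⁴ = 3.09×10⁻⁴ K⁻¹
Layer 2: α = (0.74 + 0.094×1.8)×10⁻⁴ = 0.9092×10⁻⁴ K⁻¹
260 × 1.9 × 3.09×10⁻⁴ = 0.152646 m
0.9092×10⁻⁴ × 0.62 × 350 = 0.01972964 m
Δh = 0.152646 + 0.01972964 = 0.17237564 m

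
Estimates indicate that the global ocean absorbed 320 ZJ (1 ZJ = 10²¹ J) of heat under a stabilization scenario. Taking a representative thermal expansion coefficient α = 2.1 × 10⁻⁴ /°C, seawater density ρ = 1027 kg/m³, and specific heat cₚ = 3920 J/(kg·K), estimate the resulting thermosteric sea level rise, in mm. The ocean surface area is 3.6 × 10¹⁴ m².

Δh ≈ 46.4 mm

Per unit area: Q = 320×10²¹ / (3.6×10¹⁴) ≈ 8.889×10⁸ J/m²
Δh = αQ/(ρcₚ) = 2.1×10⁻⁴ × 8.889×10⁸ / (1027 × 3920) ≈ 0.046368 m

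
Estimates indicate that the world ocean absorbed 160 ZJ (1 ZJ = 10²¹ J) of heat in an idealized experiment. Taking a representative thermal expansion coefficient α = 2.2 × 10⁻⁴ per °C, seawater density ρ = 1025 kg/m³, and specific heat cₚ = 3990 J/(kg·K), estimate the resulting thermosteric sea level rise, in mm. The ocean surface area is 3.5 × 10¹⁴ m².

24.6 mm

Per unit area: Q = 160×10²¹ / (3.5×10¹⁴) ≈ 4.571×10⁸ J/m²
Δh = αQ/(ρcₚ) = 2.2×10⁻⁴ × 4.571×10⁸ / (1025 × 3990) ≈ 0.024589 m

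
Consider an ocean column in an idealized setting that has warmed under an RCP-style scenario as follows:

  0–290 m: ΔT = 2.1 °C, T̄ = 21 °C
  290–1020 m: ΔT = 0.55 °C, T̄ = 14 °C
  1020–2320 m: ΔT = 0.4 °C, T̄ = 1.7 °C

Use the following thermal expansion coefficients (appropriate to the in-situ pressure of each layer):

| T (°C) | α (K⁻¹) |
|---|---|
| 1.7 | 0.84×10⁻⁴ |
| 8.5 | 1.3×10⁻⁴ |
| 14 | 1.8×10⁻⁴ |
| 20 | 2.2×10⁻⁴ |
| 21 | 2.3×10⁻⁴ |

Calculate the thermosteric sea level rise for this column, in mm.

260 mm of thermosteric rise

Layer 1 at 21 °C → α = 2.3×10⁻⁴ K⁻¹
Layer 2 at 14 °C → α = 1.8×10⁻⁴ K⁻¹
Layer 3 at 1.7 °C → α = 0.84×10⁻⁴ K⁻¹
2.3×10⁻⁴ × 290 × 2.1 = 0.14007 m
1.8×10⁻⁴ × 730 × 0.55 = 0.07227 m
Layer 3: 1300 × 0.84×10⁻⁴ × 0.4 = 0.04368 m
Δh = 0.14007 + 0.07227 + 0.04368 = 0.25602 m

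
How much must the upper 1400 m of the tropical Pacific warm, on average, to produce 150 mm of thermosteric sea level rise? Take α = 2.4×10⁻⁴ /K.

0.45 K

ΔT = Δh/(αH) = 0.15 / (2.4×10⁻⁴ × 1400) ≈ 0.4464 K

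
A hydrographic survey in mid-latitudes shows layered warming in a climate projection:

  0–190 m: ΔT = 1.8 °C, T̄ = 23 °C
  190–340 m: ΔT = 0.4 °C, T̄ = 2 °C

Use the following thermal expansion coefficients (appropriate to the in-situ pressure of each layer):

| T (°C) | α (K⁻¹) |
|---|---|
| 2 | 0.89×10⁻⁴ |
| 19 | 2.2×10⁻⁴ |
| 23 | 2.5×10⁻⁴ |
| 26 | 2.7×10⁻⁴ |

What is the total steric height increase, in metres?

Layer 1 at 23 °C → α = 2.5×10⁻⁴ K⁻¹
Layer 2 at 2 °C → α = 0.89×10⁻⁴ K⁻¹
0–190 m: 2.5×10⁻⁴ × 190 × 1.8 = 0.08550 m
Layer 2: 150 × 0.89×10⁻⁴ × 0.4 = 0.00534 m
Δh = 0.08550 + 0.00534 = 0.09084 m

about 0.0908 m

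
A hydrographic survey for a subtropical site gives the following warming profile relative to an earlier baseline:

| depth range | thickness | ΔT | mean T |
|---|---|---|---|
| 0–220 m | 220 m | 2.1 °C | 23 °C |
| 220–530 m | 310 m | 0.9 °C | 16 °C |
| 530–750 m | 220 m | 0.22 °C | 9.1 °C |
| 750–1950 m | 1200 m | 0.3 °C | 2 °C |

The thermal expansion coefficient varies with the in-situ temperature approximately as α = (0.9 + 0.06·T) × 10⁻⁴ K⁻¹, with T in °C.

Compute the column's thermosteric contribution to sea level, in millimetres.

Layer 1: α = (0.9 + 0.06×23)×10⁻⁴ = 2.28×10⁻⁴ K⁻¹
Layer 2: α = (0.9 + 0.06×16)×10⁻⁴ = 1.86×10⁻⁴ K⁻¹
Layer 3: α = (0.9 + 0.06×9.1)×10⁻⁴ = 1.446×10⁻⁴ K⁻¹
Layer 4: α = (0.9 + 0.06×2)×10⁻⁴ = 1.02×10⁻⁴ K⁻¹
Layer 1: 220 × 2.28×10⁻⁴ × 2.1 = 0.105336 m
Layer 2: 0.9 × 310 × 1.86×10⁻⁴ = 0.051894 m
530–750 m: 1.446×10⁻⁴ × 0.22 × 220 = 0.00699864 m
750–1950 m: 1.02×10⁻⁴ × 1200 × 0.3 = 0.03672 m
Δh = 0.105336 + 0.051894 + 0.00699864 + 0.03672 = 0.20094864 m ≈ 201 mm

Δh ≈ 201 mm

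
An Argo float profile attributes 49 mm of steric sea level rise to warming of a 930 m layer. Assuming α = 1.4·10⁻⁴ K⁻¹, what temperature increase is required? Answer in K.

ΔT = Δh/(αH) = 0.049 / (1.4×10⁻⁴ × 930) ≈ 0.3763 K

0.376 K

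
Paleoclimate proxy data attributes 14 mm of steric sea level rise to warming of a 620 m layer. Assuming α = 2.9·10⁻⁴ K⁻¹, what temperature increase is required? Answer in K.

ΔT = Δh/(αH) = 0.014 / (2.9×10⁻⁴ × 620) ≈ 0.07786 K

0.0779 K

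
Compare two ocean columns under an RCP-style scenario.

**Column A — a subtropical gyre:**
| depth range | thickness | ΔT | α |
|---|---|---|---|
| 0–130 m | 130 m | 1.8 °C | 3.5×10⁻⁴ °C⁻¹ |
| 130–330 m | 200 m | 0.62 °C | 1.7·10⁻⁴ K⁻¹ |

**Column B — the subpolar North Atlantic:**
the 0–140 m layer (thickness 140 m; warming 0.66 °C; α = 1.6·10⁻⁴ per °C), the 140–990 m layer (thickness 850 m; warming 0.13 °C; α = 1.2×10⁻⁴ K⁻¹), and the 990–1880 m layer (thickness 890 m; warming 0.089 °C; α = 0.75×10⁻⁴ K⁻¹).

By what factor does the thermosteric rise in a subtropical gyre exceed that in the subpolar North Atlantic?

A 1.8 × 130 × 3.5×10⁻⁴ = 0.08190 m
A 130–330 m: 1.7×10⁻⁴ × 200 × 0.62 = 0.02108 m
A total: 0.10298 m
B 140 × 0.66 × 1.6×10⁻⁴ = 0.014784 m
B 140–990 m: 1.2×10⁻⁴ × 850 × 0.13 = 0.01326 m
B Layer 3: 890 × 0.75×10⁻⁴ × 0.089 = 0.00594075 m
B total: 0.03398475 m
Ratio: 0.10298 / 0.03398475 ≈ 3.030

a factor of 3.03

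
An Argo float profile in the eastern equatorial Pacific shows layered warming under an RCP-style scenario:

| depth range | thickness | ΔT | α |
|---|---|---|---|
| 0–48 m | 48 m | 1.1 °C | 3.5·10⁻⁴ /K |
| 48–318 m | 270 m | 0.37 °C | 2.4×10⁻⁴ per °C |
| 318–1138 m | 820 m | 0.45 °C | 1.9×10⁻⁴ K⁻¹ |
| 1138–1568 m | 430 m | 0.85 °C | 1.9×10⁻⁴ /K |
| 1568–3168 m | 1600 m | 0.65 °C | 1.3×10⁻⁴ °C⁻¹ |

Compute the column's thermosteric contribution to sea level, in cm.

Layer 1: 3.5×10⁻⁴ × 1.1 × 48 = 0.01848 m
48–318 m: 2.4×10⁻⁴ × 270 × 0.37 = 0.023976 m
1.9×10⁻⁴ × 0.45 × 820 = 0.07011 m
Layer 4: 1.9×10⁻⁴ × 0.85 × 430 = 0.069445 m
Layer 5: 0.65 × 1.3×10⁻⁴ × 1600 = 0.13520 m
Δh = 0.01848 + 0.023976 + 0.07011 + 0.069445 + 0.13520 = 0.317211 m ≈ 32 cm

Δh ≈ 32 cm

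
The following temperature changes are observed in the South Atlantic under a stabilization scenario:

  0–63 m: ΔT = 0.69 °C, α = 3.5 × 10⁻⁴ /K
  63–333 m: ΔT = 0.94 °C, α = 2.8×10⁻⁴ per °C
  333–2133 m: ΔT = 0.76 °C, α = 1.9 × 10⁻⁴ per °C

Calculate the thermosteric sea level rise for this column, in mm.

about 346 mm

0–63 m: 63 × 3.5×10⁻⁴ × 0.69 = 0.0152145 m
270 × 0.94 × 2.8×10⁻⁴ = 0.071064 m
0.76 × 1.9×10⁻⁴ × 1800 = 0.25992 m
Δh = 0.0152145 + 0.071064 + 0.25992 = 0.3461985 m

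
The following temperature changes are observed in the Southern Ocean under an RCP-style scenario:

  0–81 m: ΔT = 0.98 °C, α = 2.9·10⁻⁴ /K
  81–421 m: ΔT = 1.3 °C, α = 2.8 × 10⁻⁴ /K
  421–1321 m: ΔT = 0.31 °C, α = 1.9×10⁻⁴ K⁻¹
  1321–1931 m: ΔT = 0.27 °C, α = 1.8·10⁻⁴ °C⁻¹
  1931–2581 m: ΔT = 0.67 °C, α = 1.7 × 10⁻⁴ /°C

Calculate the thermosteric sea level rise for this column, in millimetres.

Δh = 303 mm

2.9×10⁻⁴ × 81 × 0.98 = 0.0230202 m
Layer 2: 2.8×10⁻⁴ × 1.3 × 340 = 0.12376 m
900 × 1.9×10⁻⁴ × 0.31 = 0.05301 m
Layer 4: 1.8×10⁻⁴ × 0.27 × 610 = 0.029646 m
Layer 5: 650 × 0.67 × 1.7×10⁻⁴ = 0.074035 m
Δh = 0.0230202 + 0.12376 + 0.05301 + 0.029646 + 0.074035 = 0.3034712 m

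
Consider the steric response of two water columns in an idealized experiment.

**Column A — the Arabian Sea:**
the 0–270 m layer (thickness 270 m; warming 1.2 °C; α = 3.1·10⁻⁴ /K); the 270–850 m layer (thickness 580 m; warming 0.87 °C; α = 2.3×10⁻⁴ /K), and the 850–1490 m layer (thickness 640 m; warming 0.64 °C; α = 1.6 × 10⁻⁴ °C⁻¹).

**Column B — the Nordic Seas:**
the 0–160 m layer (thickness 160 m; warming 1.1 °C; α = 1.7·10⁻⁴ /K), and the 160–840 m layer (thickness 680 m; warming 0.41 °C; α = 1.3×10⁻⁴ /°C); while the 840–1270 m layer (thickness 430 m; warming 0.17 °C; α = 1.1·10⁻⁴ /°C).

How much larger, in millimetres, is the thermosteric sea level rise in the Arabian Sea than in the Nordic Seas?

210 mm larger

A 1.2 × 270 × 3.1×10⁻⁴ = 0.10044 m
A 270–850 m: 2.3×10⁻⁴ × 0.87 × 580 = 0.116058 m
A 640 × 0.64 × 1.6×10⁻⁴ = 0.065536 m
A total: 0.282034 m
B 0–160 m: 1.7×10⁻⁴ × 1.1 × 160 = 0.02992 m
B Layer 2: 1.3×10⁻⁴ × 680 × 0.41 = 0.036244 m
B Layer 3: 1.1×10⁻⁴ × 430 × 0.17 = 0.008041 m
B total: 0.074205 m
Difference: 0.282034 − 0.074205 = 0.207829 m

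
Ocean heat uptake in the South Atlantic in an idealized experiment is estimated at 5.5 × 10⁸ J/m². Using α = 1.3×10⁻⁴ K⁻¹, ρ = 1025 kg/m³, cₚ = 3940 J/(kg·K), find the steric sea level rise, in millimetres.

Δh = αQ/(ρcₚ) = 1.3×10⁻⁴ × 5.5×10⁸ / (1025 × 3940) ≈ 0.017705 m

18 mm of thermosteric rise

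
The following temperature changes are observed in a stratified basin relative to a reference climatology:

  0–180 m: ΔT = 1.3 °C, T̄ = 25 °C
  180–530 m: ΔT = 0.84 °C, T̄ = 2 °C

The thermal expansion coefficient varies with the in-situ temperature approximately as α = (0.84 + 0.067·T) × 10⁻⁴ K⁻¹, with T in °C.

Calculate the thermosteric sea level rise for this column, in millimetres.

Layer 1: α = (0.84 + 0.067×25)×10⁻⁴ = 2.515×10⁻⁴ K⁻¹
Layer 2: α = (0.84 + 0.067×2)×10⁻⁴ = 0.974×10⁻⁴ K⁻¹
180 × 2.515×10⁻⁴ × 1.3 = 0.058851 m
180–530 m: 0.974×10⁻⁴ × 350 × 0.84 = 0.0286356 m
Δh = 0.058851 + 0.0286356 = 0.0874866 m ≈ 87.5 mm

Δh ≈ 87.5 mm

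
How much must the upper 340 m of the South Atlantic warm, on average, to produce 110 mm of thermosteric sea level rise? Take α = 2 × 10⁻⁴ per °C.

ΔT = Δh/(αH) = 0.11 / (2×10⁻⁴ × 340) ≈ 1.618 K

about 1.62 K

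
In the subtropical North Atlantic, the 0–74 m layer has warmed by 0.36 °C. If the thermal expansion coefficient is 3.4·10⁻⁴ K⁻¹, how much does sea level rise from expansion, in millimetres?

Δh = αΔT·H = 3.4×10⁻⁴ × 0.36 × 74 = 0.0090576 m

Δh = 9.1 mm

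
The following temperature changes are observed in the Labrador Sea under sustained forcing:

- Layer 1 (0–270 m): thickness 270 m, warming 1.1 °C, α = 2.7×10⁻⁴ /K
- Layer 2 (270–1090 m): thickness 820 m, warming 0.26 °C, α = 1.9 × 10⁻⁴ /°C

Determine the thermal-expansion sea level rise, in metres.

0.121 m

0–270 m: 2.7×10⁻⁴ × 270 × 1.1 = 0.08019 m
Layer 2: 1.9×10⁻⁴ × 820 × 0.26 = 0.040508 m
Δh = 0.08019 + 0.040508 = 0.120698 m ≈ 0.121 m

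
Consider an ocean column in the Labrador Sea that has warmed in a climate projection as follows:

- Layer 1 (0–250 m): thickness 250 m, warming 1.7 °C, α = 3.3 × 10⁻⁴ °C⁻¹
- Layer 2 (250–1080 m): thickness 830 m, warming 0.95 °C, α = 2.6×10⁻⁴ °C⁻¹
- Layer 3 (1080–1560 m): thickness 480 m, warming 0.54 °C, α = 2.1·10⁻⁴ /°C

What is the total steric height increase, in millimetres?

3.3×10⁻⁴ × 250 × 1.7 = 0.14025 m
Layer 2: 830 × 0.95 × 2.6×10⁻⁴ = 0.20501 m
Layer 3: 2.1×10⁻⁴ × 480 × 0.54 = 0.054432 m
Δh = 0.14025 + 0.20501 + 0.054432 = 0.399692 m

about 400 mm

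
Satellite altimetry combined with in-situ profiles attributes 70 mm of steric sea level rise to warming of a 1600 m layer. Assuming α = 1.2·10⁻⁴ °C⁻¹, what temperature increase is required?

ΔT = Δh/(αH) = 0.07 / (1.2×10⁻⁴ × 1600) ≈ 0.3646 °C

0.365 °C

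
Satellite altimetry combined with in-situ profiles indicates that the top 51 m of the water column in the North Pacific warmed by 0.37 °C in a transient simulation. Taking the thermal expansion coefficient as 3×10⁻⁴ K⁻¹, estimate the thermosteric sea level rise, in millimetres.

Δh = αΔT·H = 3×10⁻⁴ × 0.37 × 51 = 0.005661 m

5.7 mm of thermosteric rise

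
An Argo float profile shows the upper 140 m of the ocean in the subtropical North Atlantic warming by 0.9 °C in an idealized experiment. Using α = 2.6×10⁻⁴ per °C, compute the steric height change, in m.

Δh = αΔT·H = 2.6×10⁻⁴ × 0.9 × 140 = 0.03276 m

Δh ≈ 0.033 m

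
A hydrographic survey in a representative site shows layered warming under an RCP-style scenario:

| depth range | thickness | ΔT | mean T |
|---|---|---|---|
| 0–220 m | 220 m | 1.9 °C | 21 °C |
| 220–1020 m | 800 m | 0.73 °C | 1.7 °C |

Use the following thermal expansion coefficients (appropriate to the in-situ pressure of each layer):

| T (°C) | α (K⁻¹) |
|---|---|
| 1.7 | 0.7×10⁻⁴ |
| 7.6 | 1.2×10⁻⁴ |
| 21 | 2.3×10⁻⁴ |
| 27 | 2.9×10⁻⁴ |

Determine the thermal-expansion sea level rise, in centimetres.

Layer 1 at 21 °C → α = 2.3×10⁻⁴ K⁻¹
Layer 2 at 1.7 °C → α = 0.7×10⁻⁴ K⁻¹
220 × 2.3×10⁻⁴ × 1.9 = 0.09614 m
0.7×10⁻⁴ × 0.73 × 800 = 0.04088 m
Δh = 0.09614 + 0.04088 = 0.13702 m

Δh = 13.7 cm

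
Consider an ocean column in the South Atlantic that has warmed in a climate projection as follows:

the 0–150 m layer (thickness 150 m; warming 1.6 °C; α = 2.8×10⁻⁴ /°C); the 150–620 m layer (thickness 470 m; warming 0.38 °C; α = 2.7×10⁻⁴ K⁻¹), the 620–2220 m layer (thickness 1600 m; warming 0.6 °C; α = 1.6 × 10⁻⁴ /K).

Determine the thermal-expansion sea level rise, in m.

Layer 1: 2.8×10⁻⁴ × 1.6 × 150 = 0.06720 m
150–620 m: 2.7×10⁻⁴ × 470 × 0.38 = 0.048222 m
620–2220 m: 0.6 × 1.6×10⁻⁴ × 1600 = 0.15360 m
Δh = 0.06720 + 0.048222 + 0.15360 = 0.269022 m

Δh ≈ 0.269 m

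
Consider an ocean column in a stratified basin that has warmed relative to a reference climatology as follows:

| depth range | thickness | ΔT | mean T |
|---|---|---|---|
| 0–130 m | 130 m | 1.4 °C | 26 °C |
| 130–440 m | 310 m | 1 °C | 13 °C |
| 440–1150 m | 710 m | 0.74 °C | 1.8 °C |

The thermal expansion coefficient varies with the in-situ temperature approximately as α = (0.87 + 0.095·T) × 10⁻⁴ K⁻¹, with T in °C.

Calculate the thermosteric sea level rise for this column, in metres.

Layer 1: α = (0.87 + 0.095×26)×10⁻⁴ = 3.34×10⁻⁴ K⁻¹
Layer 2: α = (0.87 + 0.095×13)×10⁻⁴ = 2.105×10⁻⁴ K⁻¹
Layer 3: α = (0.87 + 0.095×1.8)×10⁻⁴ = 1.041×10⁻⁴ K⁻¹
3.34×10⁻⁴ × 130 × 1.4 = 0.060788 m
Layer 2: 1 × 2.105×10⁻⁴ × 310 = 0.065255 m
Layer 3: 710 × 0.74 × 1.041×10⁻⁴ = 0.05469414 m
Δh = 0.060788 + 0.065255 + 0.05469414 = 0.18073714 m

about 0.18 m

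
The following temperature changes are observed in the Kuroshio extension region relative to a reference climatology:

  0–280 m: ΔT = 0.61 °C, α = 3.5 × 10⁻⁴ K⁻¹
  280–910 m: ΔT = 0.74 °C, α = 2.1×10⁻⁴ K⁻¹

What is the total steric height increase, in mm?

0–280 m: 3.5×10⁻⁴ × 280 × 0.61 = 0.05978 m
2.1×10⁻⁴ × 630 × 0.74 = 0.097902 m
Δh = 0.05978 + 0.097902 = 0.157682 m

160 mm of thermosteric rise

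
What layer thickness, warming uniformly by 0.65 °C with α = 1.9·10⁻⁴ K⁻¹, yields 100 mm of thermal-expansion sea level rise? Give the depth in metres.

H = Δh/(αΔT) = 0.1 / (1.9×10⁻⁴ × 0.65) ≈ 809.7 m

about 810 m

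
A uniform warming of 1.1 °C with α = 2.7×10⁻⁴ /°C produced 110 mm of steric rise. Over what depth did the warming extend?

H = Δh/(αΔT) = 0.11 / (2.7×10⁻⁴ × 1.1) ≈ 370.4 m

370 m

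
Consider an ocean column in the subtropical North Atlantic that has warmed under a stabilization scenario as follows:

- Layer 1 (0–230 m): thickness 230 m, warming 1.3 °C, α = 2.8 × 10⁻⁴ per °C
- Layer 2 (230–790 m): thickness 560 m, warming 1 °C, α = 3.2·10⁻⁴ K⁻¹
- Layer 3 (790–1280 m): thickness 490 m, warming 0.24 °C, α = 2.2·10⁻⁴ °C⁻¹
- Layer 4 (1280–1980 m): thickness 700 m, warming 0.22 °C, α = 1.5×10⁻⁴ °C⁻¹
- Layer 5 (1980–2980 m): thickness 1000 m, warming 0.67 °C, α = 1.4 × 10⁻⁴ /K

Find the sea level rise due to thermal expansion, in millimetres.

0–230 m: 2.8×10⁻⁴ × 230 × 1.3 = 0.08372 m
230–790 m: 3.2×10⁻⁴ × 1 × 560 = 0.17920 m
Layer 3: 490 × 0.24 × 2.2×10⁻⁴ = 0.025872 m
0.22 × 1.5×10⁻⁴ × 700 = 0.02310 m
Layer 5: 1000 × 0.67 × 1.4×10⁻⁴ = 0.09380 m
Δh = 0.08372 + 0.17920 + 0.025872 + 0.02310 + 0.09380 = 0.405692 m ≈ 406 mm

406 mm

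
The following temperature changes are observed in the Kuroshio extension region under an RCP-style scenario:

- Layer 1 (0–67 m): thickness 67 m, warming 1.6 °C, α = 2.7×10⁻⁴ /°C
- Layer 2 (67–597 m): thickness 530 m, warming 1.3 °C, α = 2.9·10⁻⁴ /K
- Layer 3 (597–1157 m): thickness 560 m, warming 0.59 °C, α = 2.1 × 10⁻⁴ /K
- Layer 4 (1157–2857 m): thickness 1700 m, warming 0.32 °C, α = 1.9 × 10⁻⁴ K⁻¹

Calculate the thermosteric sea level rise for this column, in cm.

about 40 cm

67 × 2.7×10⁻⁴ × 1.6 = 0.028944 m
1.3 × 2.9×10⁻⁴ × 530 = 0.19981 m
0.59 × 560 × 2.1×10⁻⁴ = 0.069384 m
1.9×10⁻⁴ × 1700 × 0.32 = 0.10336 m
Δh = 0.028944 + 0.19981 + 0.069384 + 0.10336 = 0.401498 m ≈ 40 cm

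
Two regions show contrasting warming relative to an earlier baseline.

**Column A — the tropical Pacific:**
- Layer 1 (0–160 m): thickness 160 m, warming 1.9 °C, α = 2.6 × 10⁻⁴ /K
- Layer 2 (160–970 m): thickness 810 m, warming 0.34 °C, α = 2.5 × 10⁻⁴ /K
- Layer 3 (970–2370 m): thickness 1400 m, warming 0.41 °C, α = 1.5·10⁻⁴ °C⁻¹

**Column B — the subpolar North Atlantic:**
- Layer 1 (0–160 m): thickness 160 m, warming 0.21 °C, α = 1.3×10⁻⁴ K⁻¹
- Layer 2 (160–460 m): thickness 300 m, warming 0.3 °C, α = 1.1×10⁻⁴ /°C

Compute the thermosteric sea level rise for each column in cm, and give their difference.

A: 23.4 cm; B: 1.43 cm; difference 22.0 cm

A 0–160 m: 160 × 1.9 × 2.6×10⁻⁴ = 0.07904 m
A 810 × 2.5×10⁻⁴ × 0.34 = 0.06885 m
A 970–2370 m: 1.5×10⁻⁴ × 1400 × 0.41 = 0.08610 m
A total: 0.23399 m
B 0.21 × 1.3×10⁻⁴ × 160 = 0.004368 m
B Layer 2: 1.1×10⁻⁴ × 0.3 × 300 = 0.00990 m
B total: 0.014268 m
Difference: 0.23399 − 0.014268 = 0.219722 m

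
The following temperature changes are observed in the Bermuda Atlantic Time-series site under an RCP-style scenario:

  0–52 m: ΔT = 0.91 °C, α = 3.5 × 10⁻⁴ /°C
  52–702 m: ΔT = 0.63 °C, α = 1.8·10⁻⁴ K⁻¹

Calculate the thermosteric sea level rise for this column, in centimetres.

about 9.03 cm

52 × 0.91 × 3.5×10⁻⁴ = 0.016562 m
0.63 × 650 × 1.8×10⁻⁴ = 0.07371 m
Δh = 0.016562 + 0.07371 = 0.090272 m ≈ 9.03 cm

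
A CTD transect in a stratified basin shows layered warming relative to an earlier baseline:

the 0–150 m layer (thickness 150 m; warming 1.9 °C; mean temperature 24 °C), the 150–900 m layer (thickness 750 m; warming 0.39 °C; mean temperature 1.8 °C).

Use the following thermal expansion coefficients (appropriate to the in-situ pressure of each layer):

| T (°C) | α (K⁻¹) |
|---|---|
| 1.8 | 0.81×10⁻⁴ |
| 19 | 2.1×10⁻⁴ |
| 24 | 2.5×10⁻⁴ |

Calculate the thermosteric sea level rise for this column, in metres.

Layer 1 at 24 °C → α = 2.5×10⁻⁴ K⁻¹
Layer 2 at 1.8 °C → α = 0.81×10⁻⁴ K⁻¹
2.5×10⁻⁴ × 1.9 × 150 = 0.07125 m
Layer 2: 0.39 × 750 × 0.81×10⁻⁴ = 0.0236925 m
Δh = 0.07125 + 0.0236925 = 0.0949425 m

Δh = 0.0949 m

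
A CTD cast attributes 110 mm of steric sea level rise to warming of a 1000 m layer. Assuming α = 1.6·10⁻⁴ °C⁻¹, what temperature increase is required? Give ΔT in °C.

ΔT = Δh/(αH) = 0.11 / (1.6×10⁻⁴ × 1000) = 0.6875 °C

0.688 °C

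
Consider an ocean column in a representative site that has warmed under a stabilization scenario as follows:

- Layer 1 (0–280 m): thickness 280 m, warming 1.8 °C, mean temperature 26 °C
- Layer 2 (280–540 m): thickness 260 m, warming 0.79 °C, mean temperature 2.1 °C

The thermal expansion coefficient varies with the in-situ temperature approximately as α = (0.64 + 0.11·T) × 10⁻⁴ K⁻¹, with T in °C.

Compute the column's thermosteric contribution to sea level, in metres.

Layer 1: α = (0.64 + 0.11×26)×10⁻⁴ = 3.5×10⁻⁴ K⁻¹
Layer 2: α = (0.64 + 0.11×2.1)×10⁻⁴ = 0.871×10⁻⁴ K⁻¹
280 × 1.8 × 3.5×10⁻⁴ = 0.17640 m
Layer 2: 0.79 × 0.871×10⁻⁴ × 260 = 0.01789034 m
Δh = 0.17640 + 0.01789034 = 0.19429034 m ≈ 0.194 m

0.194 m of thermosteric rise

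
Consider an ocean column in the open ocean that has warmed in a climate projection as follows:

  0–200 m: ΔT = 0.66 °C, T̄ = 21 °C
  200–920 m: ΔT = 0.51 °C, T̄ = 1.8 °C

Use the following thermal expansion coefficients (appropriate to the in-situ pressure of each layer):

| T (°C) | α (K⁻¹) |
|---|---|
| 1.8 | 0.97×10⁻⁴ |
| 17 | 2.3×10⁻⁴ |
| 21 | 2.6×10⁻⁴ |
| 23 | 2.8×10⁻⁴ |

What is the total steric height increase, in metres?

Δh ≈ 0.070 m

Layer 1 at 21 °C → α = 2.6×10⁻⁴ K⁻¹
Layer 2 at 1.8 °C → α = 0.97×10⁻⁴ K⁻¹
0–200 m: 2.6×10⁻⁴ × 200 × 0.66 = 0.03432 m
Layer 2: 0.51 × 720 × 0.97×10⁻⁴ = 0.0356184 m
Δh = 0.03432 + 0.0356184 = 0.0699384 m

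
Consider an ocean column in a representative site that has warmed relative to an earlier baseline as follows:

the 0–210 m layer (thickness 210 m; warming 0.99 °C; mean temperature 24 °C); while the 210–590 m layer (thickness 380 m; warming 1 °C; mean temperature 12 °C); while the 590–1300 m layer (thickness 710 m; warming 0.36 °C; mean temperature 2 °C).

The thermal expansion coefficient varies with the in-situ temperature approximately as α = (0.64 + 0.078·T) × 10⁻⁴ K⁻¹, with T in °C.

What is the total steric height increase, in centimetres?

about 13.2 cm

Layer 1: α = (0.64 + 0.078×24)×10⁻⁴ = 2.512×10⁻⁴ K⁻¹
Layer 2: α = (0.64 + 0.078×12)×10⁻⁴ = 1.576×10⁻⁴ K⁻¹
Layer 3: α = (0.64 + 0.078×2)×10⁻⁴ = 0.796×10⁻⁴ K⁻¹
0.99 × 2.512×10⁻⁴ × 210 = 0.05222448 m
1 × 1.576×10⁻⁴ × 380 = 0.059888 m
710 × 0.796×10⁻⁴ × 0.36 = 0.02034576 m
Δh = 0.05222448 + 0.059888 + 0.02034576 = 0.13245824 m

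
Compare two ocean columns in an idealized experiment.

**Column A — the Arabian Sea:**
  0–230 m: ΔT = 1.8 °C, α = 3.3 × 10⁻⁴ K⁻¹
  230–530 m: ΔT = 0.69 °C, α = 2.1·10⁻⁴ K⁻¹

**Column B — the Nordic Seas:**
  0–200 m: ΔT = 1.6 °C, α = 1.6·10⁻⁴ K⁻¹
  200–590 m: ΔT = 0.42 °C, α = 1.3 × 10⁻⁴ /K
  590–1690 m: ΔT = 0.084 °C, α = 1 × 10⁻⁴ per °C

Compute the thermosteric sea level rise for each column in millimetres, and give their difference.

Δh_A ≈ 180 mm, Δh_B ≈ 82 mm; difference ≈ 98 mm

A 230 × 1.8 × 3.3×10⁻⁴ = 0.13662 m
A 2.1×10⁻⁴ × 300 × 0.69 = 0.04347 m
A total: 0.18009 m
B 1.6 × 200 × 1.6×10⁻⁴ = 0.05120 m
B 200–590 m: 1.3×10⁻⁴ × 390 × 0.42 = 0.021294 m
B Layer 3: 0.084 × 1100 × 1×10⁻⁴ = 0.00924 m
B total: 0.081734 m
Difference: 0.18009 − 0.081734 = 0.098356 m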